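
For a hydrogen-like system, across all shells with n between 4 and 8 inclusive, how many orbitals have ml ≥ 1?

For each n in the range, tally the orbitals obeying ml ≥ 1:
n=4 → 6; n=5 → 10; n=6 → 15; n=7 → 21; n=8 → 28.
Total orbitals: 6 + 10 + 15 + 21 + 28 = 80.

80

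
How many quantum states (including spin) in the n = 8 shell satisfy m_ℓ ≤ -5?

Go through ℓ = 0, …, 7 (the values permitted for n = 8).
Per ℓ-value: ℓ=5 → 1; ℓ=6 → 2; ℓ=7 → 3.
Orbitals: 1 + 2 + 3 = 6. Each orbital carries two spin states, so 6 × 2 = 12 states.

12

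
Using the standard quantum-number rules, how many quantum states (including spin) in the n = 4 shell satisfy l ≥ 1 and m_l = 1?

6

The n = 4 shell has l = 0 through 3; check each.
Per l-value: l=1 → 1; l=2 → 1; l=3 → 1.
Orbitals: 1 + 1 + 1 = 3. Each orbital carries two spin states, so 3 × 2 = 6 states.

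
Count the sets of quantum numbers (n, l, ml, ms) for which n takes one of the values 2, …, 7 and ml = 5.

6

Per-shell orbital counts meeting the constraint:
n=6 → 1; n=7 → 2.
Orbitals: 1 + 2 = 3. Including both spin states (ms = ±1/2) gives 2 × 3 = 6 states.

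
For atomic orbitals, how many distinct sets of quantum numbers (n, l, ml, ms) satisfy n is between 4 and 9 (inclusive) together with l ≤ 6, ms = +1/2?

Per-shell orbital counts meeting the constraint:
n=4 → 16; n=5 → 25; n=6 → 36; n=7 → 49; n=8 → 49; n=9 → 49.
Orbitals: 16 + 25 + 36 + 49 + 49 + 49 = 224. With ms fixed to +1/2 there is one state per orbital, so 224 states.

224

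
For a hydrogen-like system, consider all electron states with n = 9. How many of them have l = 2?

Go through l = 0, …, 8 (the values permitted for n = 9).
The (l, ml) pairs meeting l = 2 give: l=2 → 5.
Orbitals: 5. Each orbital carries two spin states, so 5 × 2 = 10 states.

10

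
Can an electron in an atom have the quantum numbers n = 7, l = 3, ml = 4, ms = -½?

Not allowed

The magnetic quantum number must satisfy −l ≤ ml ≤ l. With l = 3, ml can only be -3, -2, -1, 0, 1, 2, 3, so ml = 4 is forbidden.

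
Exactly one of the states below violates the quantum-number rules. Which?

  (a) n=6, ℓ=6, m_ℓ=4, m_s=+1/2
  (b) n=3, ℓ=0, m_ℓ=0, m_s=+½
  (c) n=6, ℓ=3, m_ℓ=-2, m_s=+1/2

(a)

(a) has ℓ = 6 ≥ n = 6, violating 0 ≤ ℓ ≤ n−1.
The remaining sets (b), (c) satisfy all four rules.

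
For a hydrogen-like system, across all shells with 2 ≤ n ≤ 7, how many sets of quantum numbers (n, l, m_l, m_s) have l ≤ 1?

48

For each n in the range, tally the orbitals obeying l ≤ 1:
n=2 → 4; n=3 → 4; n=4 → 4; n=5 → 4; n=6 → 4; n=7 → 4.
Orbitals: 4 + 4 + 4 + 4 + 4 + 4 = 24. Including both spin states (m_s = ±1/2) gives 2 × 24 = 48 states.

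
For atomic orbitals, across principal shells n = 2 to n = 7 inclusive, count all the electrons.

Shell n has n² orbitals: 2²=4 + 3²=9 + 4²=16 + 5²=25 + 6²=36 + 7²=49 = 139 orbitals.
Two spin states per orbital: 2 × 139 = 278 electrons.

278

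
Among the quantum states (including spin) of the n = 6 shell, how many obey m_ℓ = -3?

6

Contributions: ℓ=3 → 1; ℓ=4 → 1; ℓ=5 → 1.
Orbitals: 1 + 1 + 1 = 3. Each orbital carries two spin states, so 3 × 2 = 6 states.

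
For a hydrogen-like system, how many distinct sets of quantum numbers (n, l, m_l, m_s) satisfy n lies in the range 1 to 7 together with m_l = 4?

Work shell by shell — for each n, count the (l, m_l) pairs that satisfy m_l = 4:
n=5 → 1; n=6 → 2; n=7 → 3.
Orbitals: 1 + 2 + 3 = 6. Including both spin states (m_s = ±1/2) gives 2 × 6 = 12 states.

12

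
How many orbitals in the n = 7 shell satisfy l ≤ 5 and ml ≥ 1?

15

With n = 7 the allowed l are 0, 1, …, 6.
The (l, ml) pairs meeting l ≤ 5 and ml ≥ 1 give: l=1 → 1; l=2 → 2; l=3 → 3; l=4 → 4; l=5 → 5.
Total orbitals: 1 + 2 + 3 + 4 + 5 = 15.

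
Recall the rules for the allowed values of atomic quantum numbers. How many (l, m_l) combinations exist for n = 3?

9

The n = 3 shell contains n² = 3² = 9 orbitals.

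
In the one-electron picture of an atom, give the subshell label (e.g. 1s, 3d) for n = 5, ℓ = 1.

ℓ = 1 corresponds to the letter 'p', so the subshell is 5p.

5p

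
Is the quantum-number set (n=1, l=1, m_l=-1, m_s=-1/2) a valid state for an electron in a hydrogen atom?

Not allowed

The orbital quantum number must satisfy 0 ≤ l ≤ n−1. With n = 1 the allowed l values are 0, so l = 1 is out of range.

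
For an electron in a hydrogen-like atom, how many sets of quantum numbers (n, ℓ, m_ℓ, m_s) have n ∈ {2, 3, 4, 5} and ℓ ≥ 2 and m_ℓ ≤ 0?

44

For each n in the range, tally the orbitals obeying ℓ ≥ 2 and m_ℓ ≤ 0:
n=3 → 3; n=4 → 7; n=5 → 12.
Orbitals: 3 + 7 + 12 = 22. Including both spin states (m_s = ±1/2) gives 2 × 22 = 44 states.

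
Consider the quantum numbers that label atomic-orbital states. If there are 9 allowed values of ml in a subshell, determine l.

ml ranges over 2l+1 integers, so 2l+1 = 9 ⇒ l = 4.

l = 4 (g)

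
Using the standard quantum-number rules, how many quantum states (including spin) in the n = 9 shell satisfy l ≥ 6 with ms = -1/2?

45

The (l, ml) pairs meeting l ≥ 6 give: l=6 → 13; l=7 → 15; l=8 → 17.
Orbitals: 13 + 15 + 17 = 45. With ms fixed to a single value there is one state per orbital, giving 45 states.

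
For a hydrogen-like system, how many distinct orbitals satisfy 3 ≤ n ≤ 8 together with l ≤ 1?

For each n in the range, tally the orbitals obeying l ≤ 1:
n=3 → 4; n=4 → 4; n=5 → 4; n=6 → 4; n=7 → 4; n=8 → 4.
Total orbitals: 4 + 4 + 4 + 4 + 4 + 4 = 24.

24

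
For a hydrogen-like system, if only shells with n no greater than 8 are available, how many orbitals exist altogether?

204

Total orbitals = 1² + 2² + 3² + 4² + 5² + 6² + 7² + 8² = 204.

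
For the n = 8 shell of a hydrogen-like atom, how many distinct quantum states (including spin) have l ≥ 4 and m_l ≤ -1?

With n = 8 the allowed l are 0, 1, …, 7.
Per l-value: l=4 → 4; l=5 → 5; l=6 → 6; l=7 → 7.
Orbitals: 4 + 5 + 6 + 7 = 22. Each orbital carries two spin states, so 22 × 2 = 44 states.

44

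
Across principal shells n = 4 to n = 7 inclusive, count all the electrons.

252

Shell n has n² orbitals: 4²=16 + 5²=25 + 6²=36 + 7²=49 = 126 orbitals.
Two spin states per orbital: 2 × 126 = 252 electrons.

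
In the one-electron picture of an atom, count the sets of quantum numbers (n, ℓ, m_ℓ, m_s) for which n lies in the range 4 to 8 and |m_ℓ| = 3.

60

Count contributing orbitals for each principal shell:
n=4 → 2; n=5 → 4; n=6 → 6; n=7 → 8; n=8 → 10.
Orbitals: 2 + 4 + 6 + 8 + 10 = 30. Including both spin states (m_s = ±1/2) gives 2 × 30 = 60 states.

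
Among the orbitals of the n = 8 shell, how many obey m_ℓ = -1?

7

Orbitals with m_ℓ = -1, by ℓ: ℓ=1 → 1; ℓ=2 → 1; ℓ=3 → 1; ℓ=4 → 1; ℓ=5 → 1; ℓ=6 → 1; ℓ=7 → 1.
Total orbitals: 1 + 1 + 1 + 1 + 1 + 1 + 1 = 7.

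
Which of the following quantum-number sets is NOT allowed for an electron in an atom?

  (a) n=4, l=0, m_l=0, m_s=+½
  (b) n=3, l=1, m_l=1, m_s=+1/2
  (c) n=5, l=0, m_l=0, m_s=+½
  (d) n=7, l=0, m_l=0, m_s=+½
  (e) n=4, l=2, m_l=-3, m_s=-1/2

(e)

(e) has |m_l| = 3 > l = 2, violating −l ≤ m_l ≤ l.
The remaining sets (a), (b), (c), (d) satisfy all four rules.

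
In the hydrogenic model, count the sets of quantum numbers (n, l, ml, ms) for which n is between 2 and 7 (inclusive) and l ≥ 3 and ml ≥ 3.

40

For each n in the range, tally the orbitals obeying l ≥ 3 and ml ≥ 3:
n=4 → 1; n=5 → 3; n=6 → 6; n=7 → 10.
Orbitals: 1 + 3 + 6 + 10 = 20. Including both spin states (ms = ±1/2) gives 2 × 20 = 40 states.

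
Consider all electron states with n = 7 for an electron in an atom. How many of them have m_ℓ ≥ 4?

The n = 7 shell has ℓ = 0 through 6; check each.
Orbitals with m_ℓ ≥ 4, by ℓ: ℓ=4 → 1; ℓ=5 → 2; ℓ=6 → 3.
Orbitals: 1 + 2 + 3 = 6. Each orbital carries two spin states, so 6 × 2 = 12 states.

12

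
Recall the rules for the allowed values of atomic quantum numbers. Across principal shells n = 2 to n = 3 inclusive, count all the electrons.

Shell n has n² orbitals: 2²=4 + 3²=9 = 13 orbitals.
Two spin states per orbital: 2 × 13 = 26 electrons.

26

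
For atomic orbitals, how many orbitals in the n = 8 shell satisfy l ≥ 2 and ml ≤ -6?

3

Per l-value: l=6 → 1; l=7 → 2.
Total orbitals: 1 + 2 = 3.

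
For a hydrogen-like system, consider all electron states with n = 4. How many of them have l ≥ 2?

24

Per l-value: l=2 → 5; l=3 → 7.
Orbitals: 5 + 7 = 12. Each orbital carries two spin states, so 12 × 2 = 24 states.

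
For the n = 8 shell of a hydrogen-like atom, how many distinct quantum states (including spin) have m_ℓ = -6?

4

Per ℓ-value: ℓ=6 → 1; ℓ=7 → 1.
Orbitals: 1 + 1 = 2. Each orbital carries two spin states, so 2 × 2 = 4 states.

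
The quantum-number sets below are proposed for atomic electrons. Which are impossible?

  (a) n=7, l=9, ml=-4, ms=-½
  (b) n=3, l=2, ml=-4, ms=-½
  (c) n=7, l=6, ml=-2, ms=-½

(a) has l = 9 ≥ n = 7, violating 0 ≤ l ≤ n−1.
(b) has |ml| = 4 > l = 2, violating −l ≤ ml ≤ l.
The remaining set (c) satisfies all four rules.

(a) and (b)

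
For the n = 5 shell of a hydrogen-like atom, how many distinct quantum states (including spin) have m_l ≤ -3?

With n = 5 the allowed l are 0, 1, …, 4.
Contributions: l=3 → 1; l=4 → 2.
Orbitals: 1 + 2 = 3. Each orbital carries two spin states, so 3 × 2 = 6 states.

6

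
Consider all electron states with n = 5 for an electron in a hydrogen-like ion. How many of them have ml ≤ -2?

Orbitals with ml ≤ -2, by l: l=2 → 1; l=3 → 2; l=4 → 3.
Orbitals: 1 + 2 + 3 = 6. Each orbital carries two spin states, so 6 × 2 = 12 states.

12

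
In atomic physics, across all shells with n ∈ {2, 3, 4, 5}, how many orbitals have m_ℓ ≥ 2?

10

Count contributing orbitals for each principal shell:
n=3 → 1; n=4 → 3; n=5 → 6.
Total orbitals: 1 + 3 + 6 = 10.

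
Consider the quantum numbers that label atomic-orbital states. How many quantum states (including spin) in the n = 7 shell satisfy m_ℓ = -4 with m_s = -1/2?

3

Contributions: ℓ=4 → 1; ℓ=5 → 1; ℓ=6 → 1.
Orbitals: 1 + 1 + 1 = 3. With m_s fixed to a single value there is one state per orbital, giving 3 states.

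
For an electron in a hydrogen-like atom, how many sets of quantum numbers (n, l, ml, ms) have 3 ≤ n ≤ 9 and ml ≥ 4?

70

Count contributing orbitals for each principal shell:
n=5 → 1; n=6 → 3; n=7 → 6; n=8 → 10; n=9 → 15.
Orbitals: 1 + 3 + 6 + 10 + 15 = 35. Including both spin states (ms = ±1/2) gives 2 × 35 = 70 states.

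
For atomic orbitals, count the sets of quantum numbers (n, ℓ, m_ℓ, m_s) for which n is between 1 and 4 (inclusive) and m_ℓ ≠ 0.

Per-shell orbital counts meeting the constraint:
n=2 → 2; n=3 → 6; n=4 → 12.
Orbitals: 2 + 6 + 12 = 20. Including both spin states (m_s = ±1/2) gives 2 × 20 = 40 states.

40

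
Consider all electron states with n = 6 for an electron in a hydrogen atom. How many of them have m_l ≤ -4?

6

Orbitals with m_l ≤ -4, by l: l=4 → 1; l=5 → 2.
Orbitals: 1 + 2 = 3. Each orbital carries two spin states, so 3 × 2 = 6 states.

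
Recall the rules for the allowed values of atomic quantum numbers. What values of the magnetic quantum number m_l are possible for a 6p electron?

-1, 0, 1

The 6p subshell has l = 1, and m_l takes every integer from −l to +l. With l = 1 that gives the 3 values -1, 0, 1.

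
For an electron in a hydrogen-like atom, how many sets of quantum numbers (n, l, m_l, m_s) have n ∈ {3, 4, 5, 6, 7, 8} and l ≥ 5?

148

For each n in the range, tally the orbitals obeying l ≥ 5:
n=6 → 11; n=7 → 24; n=8 → 39.
Orbitals: 11 + 24 + 39 = 74. Including both spin states (m_s = ±1/2) gives 2 × 74 = 148 states.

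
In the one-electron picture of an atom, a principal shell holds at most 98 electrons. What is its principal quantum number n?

2n² = 98 ⇒ n² = 49 ⇒ n = 7.

n = 7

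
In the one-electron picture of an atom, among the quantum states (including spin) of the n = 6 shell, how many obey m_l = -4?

4

Go through l = 0, …, 5 (the values permitted for n = 6).
Contributions: l=4 → 1; l=5 → 1.
Orbitals: 1 + 1 = 2. Each orbital carries two spin states, so 2 × 2 = 4 states.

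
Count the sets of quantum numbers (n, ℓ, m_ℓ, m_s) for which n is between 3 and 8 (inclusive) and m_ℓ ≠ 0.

332

Treat each shell separately and count matching orbitals:
n=3 → 6; n=4 → 12; n=5 → 20; n=6 → 30; n=7 → 42; n=8 → 56.
Orbitals: 6 + 12 + 20 + 30 + 42 + 56 = 166. Including both spin states (m_s = ±1/2) gives 2 × 166 = 332 states.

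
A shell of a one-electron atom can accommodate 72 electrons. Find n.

2n² = 72 ⇒ n² = 36 ⇒ n = 6.

n = 6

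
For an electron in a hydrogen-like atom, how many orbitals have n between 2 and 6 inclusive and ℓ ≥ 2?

Per-shell orbital counts meeting the constraint:
n=3 → 5; n=4 → 12; n=5 → 21; n=6 → 32.
Total orbitals: 5 + 12 + 21 + 32 = 70.

70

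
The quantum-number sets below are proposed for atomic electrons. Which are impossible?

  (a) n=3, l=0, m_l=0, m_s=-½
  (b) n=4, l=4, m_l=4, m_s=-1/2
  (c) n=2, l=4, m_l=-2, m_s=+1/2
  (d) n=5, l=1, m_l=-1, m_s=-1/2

(b) has l = 4 ≥ n = 4, violating 0 ≤ l ≤ n−1.
(c) has l = 4 ≥ n = 2, violating 0 ≤ l ≤ n−1.
The remaining sets (a), (d) satisfy all four rules.

(b) and (c)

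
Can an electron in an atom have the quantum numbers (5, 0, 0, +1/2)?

Yes

n = 5 is a positive integer. l = 0 satisfies 0 ≤ l ≤ n−1 = 4. m_l = 0 lies in the range −l … +l (here 0). m_s = +1/2 is one of ±1/2.
All four constraints are satisfied.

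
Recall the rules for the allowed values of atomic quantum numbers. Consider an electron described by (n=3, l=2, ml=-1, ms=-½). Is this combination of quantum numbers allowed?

Valid

n = 3 is a positive integer. l = 2 satisfies 0 ≤ l ≤ n−1 = 2. ml = -1 lies in the range −l … +l (here −2 … 2). ms = -1/2 is one of ±1/2.
All four constraints are satisfied.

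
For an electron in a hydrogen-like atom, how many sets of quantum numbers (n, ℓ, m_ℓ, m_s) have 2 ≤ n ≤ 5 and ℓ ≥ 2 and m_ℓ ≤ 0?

Work shell by shell — for each n, count the (ℓ, m_ℓ) pairs that satisfy ℓ ≥ 2 and m_ℓ ≤ 0:
n=3 → 3; n=4 → 7; n=5 → 12.
Orbitals: 3 + 7 + 12 = 22. Including both spin states (m_s = ±1/2) gives 2 × 22 = 44 states.

44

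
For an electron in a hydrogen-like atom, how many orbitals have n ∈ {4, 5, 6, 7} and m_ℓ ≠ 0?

For each n in the range, tally the orbitals obeying m_ℓ ≠ 0:
n=4 → 12; n=5 → 20; n=6 → 30; n=7 → 42.
Total orbitals: 12 + 20 + 30 + 42 = 104.

104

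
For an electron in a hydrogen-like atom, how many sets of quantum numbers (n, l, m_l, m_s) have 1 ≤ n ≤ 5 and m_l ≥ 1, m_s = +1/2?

20

For each n in the range, tally the orbitals obeying m_l ≥ 1:
n=2 → 1; n=3 → 3; n=4 → 6; n=5 → 10.
Orbitals: 1 + 3 + 6 + 10 = 20. With m_s fixed to +1/2 there is one state per orbital, so 20 states.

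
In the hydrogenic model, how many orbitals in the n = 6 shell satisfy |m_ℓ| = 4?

For n = 6, ℓ ranges over 0 … 5.
Contributions: ℓ=4 → 2; ℓ=5 → 2.
Total orbitals: 2 + 2 = 4.

4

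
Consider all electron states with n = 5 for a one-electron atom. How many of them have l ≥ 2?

42

For n = 5, l ranges over 0 … 4.
The (l, m_l) pairs meeting l ≥ 2 give: l=2 → 5; l=3 → 7; l=4 → 9.
Orbitals: 5 + 7 + 9 = 21. Each orbital carries two spin states, so 21 × 2 = 42 states.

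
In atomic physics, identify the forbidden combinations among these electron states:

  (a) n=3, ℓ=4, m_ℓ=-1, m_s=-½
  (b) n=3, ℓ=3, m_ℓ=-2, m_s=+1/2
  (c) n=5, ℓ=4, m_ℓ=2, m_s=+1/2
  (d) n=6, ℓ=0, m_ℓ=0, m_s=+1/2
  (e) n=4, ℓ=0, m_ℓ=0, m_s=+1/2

(a) and (b)

(a) has ℓ = 4 ≥ n = 3, violating 0 ≤ ℓ ≤ n−1.
(b) has ℓ = 3 ≥ n = 3, violating 0 ≤ ℓ ≤ n−1.
The remaining sets (c), (d), (e) satisfy all four rules.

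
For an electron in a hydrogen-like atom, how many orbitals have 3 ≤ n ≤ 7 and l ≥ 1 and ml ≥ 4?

Go shell by shell, enumerating (l, ml) with l ≥ 1 and ml ≥ 4:
n=5 → 1; n=6 → 3; n=7 → 6.
Total orbitals: 1 + 3 + 6 = 10.

10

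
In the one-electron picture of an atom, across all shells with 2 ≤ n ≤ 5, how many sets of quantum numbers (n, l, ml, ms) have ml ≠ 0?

80

Go shell by shell, enumerating (l, ml) with ml ≠ 0:
n=2 → 2; n=3 → 6; n=4 → 12; n=5 → 20.
Orbitals: 2 + 6 + 12 + 20 = 40. Including both spin states (ms = ±1/2) gives 2 × 40 = 80 states.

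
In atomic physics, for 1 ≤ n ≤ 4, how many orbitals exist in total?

30

Total orbitals = 1² + 2² + 3² + 4² = 30.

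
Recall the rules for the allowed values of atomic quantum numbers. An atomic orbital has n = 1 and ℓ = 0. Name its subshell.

1s

ℓ = 0 corresponds to the letter 's', so the subshell is 1s.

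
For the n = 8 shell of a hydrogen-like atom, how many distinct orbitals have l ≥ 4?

With n = 8 the allowed l are 0, 1, …, 7.
Contributions: l=4 → 9; l=5 → 11; l=6 → 13; l=7 → 15.
Total orbitals: 9 + 11 + 13 + 15 = 48.

48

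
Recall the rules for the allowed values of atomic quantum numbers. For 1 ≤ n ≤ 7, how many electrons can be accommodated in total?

Total orbitals = 1² + 2² + 3² + 4² + 5² + 6² + 7² = 140. Doubling for spin gives 280 electrons.

280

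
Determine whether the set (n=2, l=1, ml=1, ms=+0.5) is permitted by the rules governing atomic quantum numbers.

Valid

n = 2 is a positive integer. l = 1 satisfies 0 ≤ l ≤ n−1 = 1. ml = 1 lies in the range −l … +l (here −1 … 1). ms = +1/2 is one of ±1/2.
All four constraints are satisfied.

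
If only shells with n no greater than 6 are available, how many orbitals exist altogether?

Total orbitals = 1² + 2² + 3² + 4² + 5² + 6² = 91.

91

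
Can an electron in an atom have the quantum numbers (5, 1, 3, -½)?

No

The magnetic quantum number must satisfy −l ≤ m_l ≤ l. With l = 1, m_l can only be -1, 0, 1, so m_l = 3 is forbidden.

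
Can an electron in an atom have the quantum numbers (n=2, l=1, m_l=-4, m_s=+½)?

The magnetic quantum number must satisfy −l ≤ m_l ≤ l. With l = 1, m_l can only be -1, 0, 1, so m_l = -4 is forbidden.

No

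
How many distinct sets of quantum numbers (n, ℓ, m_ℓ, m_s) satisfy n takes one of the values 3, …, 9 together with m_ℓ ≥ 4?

70

Go shell by shell, enumerating (ℓ, m_ℓ) with m_ℓ ≥ 4:
n=5 → 1; n=6 → 3; n=7 → 6; n=8 → 10; n=9 → 15.
Orbitals: 1 + 3 + 6 + 10 + 15 = 35. Including both spin states (m_s = ±1/2) gives 2 × 35 = 70 states.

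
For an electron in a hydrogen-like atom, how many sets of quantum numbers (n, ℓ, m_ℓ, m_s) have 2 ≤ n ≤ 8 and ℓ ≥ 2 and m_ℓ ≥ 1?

Per-shell orbital counts meeting the constraint:
n=3 → 2; n=4 → 5; n=5 → 9; n=6 → 14; n=7 → 20; n=8 → 27.
Orbitals: 2 + 5 + 9 + 14 + 20 + 27 = 77. Including both spin states (m_s = ±1/2) gives 2 × 77 = 154 states.

154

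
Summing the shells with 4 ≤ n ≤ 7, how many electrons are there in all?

Shell n has n² orbitals: 4²=16 + 5²=25 + 6²=36 + 7²=49 = 126 orbitals.
Two spin states per orbital: 2 × 126 = 252 electrons.

252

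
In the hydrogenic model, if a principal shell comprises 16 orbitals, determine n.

n = 4

n² = 16 ⇒ n = 4.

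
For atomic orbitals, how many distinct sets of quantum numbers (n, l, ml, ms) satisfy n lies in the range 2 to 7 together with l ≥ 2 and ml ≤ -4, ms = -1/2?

10

For each n in the range, tally the orbitals obeying l ≥ 2 and ml ≤ -4:
n=5 → 1; n=6 → 3; n=7 → 6.
Orbitals: 1 + 3 + 6 = 10. With ms fixed to -1/2 there is one state per orbital, so 10 states.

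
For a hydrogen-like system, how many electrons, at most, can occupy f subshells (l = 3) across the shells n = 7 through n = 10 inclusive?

56

An f subshell (l = 3) exists for every n ≥ 4, so shells n = 7, 8, 9, 10 each contribute one — 4 subshells.
Since each f subshell holds 2(2·3+1) = 14 electrons, the total is 4 × 14 = 56.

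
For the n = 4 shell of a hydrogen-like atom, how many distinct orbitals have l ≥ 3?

7

Per l-value: l=3 → 7.
Total orbitals: 7.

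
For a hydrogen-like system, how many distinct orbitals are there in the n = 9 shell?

81

The n = 9 shell contains n² = 9² = 81 orbitals.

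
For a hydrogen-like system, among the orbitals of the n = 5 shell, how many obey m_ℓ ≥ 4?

With n = 5 the allowed ℓ are 0, 1, …, 4.
Per ℓ-value: ℓ=4 → 1.
Total orbitals: 1.

1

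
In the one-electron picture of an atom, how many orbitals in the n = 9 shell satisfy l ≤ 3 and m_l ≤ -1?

Orbitals with l ≤ 3 and m_l ≤ -1, by l: l=1 → 1; l=2 → 2; l=3 → 3.
Total orbitals: 1 + 2 + 3 = 6.

6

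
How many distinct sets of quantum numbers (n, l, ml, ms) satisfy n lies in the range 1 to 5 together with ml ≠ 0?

80

Work shell by shell — for each n, count the (l, ml) pairs that satisfy ml ≠ 0:
n=2 → 2; n=3 → 6; n=4 → 12; n=5 → 20.
Orbitals: 2 + 6 + 12 + 20 = 40. Including both spin states (ms = ±1/2) gives 2 × 40 = 80 states.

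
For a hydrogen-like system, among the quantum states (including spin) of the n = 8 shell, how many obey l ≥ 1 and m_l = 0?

Per l-value: l=1 → 1; l=2 → 1; l=3 → 1; l=4 → 1; l=5 → 1; l=6 → 1; l=7 → 1.
Orbitals: 1 + 1 + 1 + 1 + 1 + 1 + 1 = 7. Each orbital carries two spin states, so 7 × 2 = 14 states.

14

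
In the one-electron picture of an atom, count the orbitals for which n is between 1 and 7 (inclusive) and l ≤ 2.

Work shell by shell — for each n, count the (l, m_l) pairs that satisfy l ≤ 2:
n=1 → 1; n=2 → 4; n=3 → 9; n=4 → 9; n=5 → 9; n=6 → 9; n=7 → 9.
Total orbitals: 1 + 4 + 9 + 9 + 9 + 9 + 9 = 50.

50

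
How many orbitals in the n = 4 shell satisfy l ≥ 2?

12

With n = 4 the allowed l are 0, 1, …, 3.
Per l-value: l=2 → 5; l=3 → 7.
Total orbitals: 5 + 7 = 12.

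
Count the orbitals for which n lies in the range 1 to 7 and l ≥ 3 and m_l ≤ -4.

10

Go shell by shell, enumerating (l, m_l) with l ≥ 3 and m_l ≤ -4:
n=5 → 1; n=6 → 3; n=7 → 6.
Total orbitals: 1 + 3 + 6 = 10.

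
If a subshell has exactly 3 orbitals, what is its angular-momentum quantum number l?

2l+1 = 3 gives l = 1.

l = 1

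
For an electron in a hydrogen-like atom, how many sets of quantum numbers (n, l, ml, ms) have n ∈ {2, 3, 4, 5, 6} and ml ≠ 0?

Count contributing orbitals for each principal shell:
n=2 → 2; n=3 → 6; n=4 → 12; n=5 → 20; n=6 → 30.
Orbitals: 2 + 6 + 12 + 20 + 30 = 70. Including both spin states (ms = ±1/2) gives 2 × 70 = 140 states.

140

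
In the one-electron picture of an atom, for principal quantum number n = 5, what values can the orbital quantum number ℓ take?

ℓ is an integer with 0 ≤ ℓ ≤ n−1, so for n = 5: ℓ = 0, 1, 2, 3, 4.

0, 1, 2, 3, 4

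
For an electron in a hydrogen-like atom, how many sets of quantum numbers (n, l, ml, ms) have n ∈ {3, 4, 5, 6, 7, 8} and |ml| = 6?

For each n in the range, tally the orbitals obeying |ml| = 6:
n=7 → 2; n=8 → 4.
Orbitals: 2 + 4 = 6. Including both spin states (ms = ±1/2) gives 2 × 6 = 12 states.

12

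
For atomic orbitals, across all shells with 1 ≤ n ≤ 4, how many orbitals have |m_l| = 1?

12

Per-shell orbital counts meeting the constraint:
n=2 → 2; n=3 → 4; n=4 → 6.
Total orbitals: 2 + 4 + 6 = 12.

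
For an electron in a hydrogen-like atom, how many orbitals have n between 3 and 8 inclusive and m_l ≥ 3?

35

Treat each shell separately and count matching orbitals:
n=4 → 1; n=5 → 3; n=6 → 6; n=7 → 10; n=8 → 15.
Total orbitals: 1 + 3 + 6 + 10 + 15 = 35.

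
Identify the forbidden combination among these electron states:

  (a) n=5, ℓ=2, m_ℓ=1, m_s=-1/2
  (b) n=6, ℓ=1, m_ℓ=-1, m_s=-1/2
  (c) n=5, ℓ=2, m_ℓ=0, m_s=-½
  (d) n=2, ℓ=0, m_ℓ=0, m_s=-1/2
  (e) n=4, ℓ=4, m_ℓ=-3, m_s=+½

(e)

(e) has ℓ = 4 ≥ n = 4, violating 0 ≤ ℓ ≤ n−1.
The remaining sets (a), (b), (c), (d) satisfy all four rules.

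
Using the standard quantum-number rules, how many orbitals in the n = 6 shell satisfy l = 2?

With n = 6 the allowed l are 0, 1, …, 5.
Per l-value: l=2 → 5.
Total orbitals: 5.

5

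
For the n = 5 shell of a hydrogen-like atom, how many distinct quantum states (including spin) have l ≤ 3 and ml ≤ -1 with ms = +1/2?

6

For n = 5, l ranges over 0 … 4.
The (l, ml) pairs meeting l ≤ 3 and ml ≤ -1 give: l=1 → 1; l=2 → 2; l=3 → 3.
Orbitals: 1 + 2 + 3 = 6. With ms fixed to a single value there is one state per orbital, giving 6 states.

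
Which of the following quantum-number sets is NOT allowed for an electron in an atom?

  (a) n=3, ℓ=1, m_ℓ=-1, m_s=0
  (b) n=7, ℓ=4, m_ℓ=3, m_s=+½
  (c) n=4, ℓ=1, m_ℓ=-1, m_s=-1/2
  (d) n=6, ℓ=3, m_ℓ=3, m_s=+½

(a)

(a) has m_s = 0, but an electron's spin must be ±1/2.
The remaining sets (b), (c), (d) satisfy all four rules.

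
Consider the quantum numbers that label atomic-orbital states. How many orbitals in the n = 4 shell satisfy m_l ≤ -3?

1

Go through l = 0, …, 3 (the values permitted for n = 4).
Per l-value: l=3 → 1.
Total orbitals: 1.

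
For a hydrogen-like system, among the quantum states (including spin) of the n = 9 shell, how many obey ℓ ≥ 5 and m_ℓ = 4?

Contributions: ℓ=5 → 1; ℓ=6 → 1; ℓ=7 → 1; ℓ=8 → 1.
Orbitals: 1 + 1 + 1 + 1 = 4. Each orbital carries two spin states, so 4 × 2 = 8 states.

8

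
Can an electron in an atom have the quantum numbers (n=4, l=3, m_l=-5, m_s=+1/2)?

Not allowed

The magnetic quantum number must satisfy −l ≤ m_l ≤ l. With l = 3, m_l can only be -3, -2, -1, 0, 1, 2, 3, so m_l = -5 is forbidden.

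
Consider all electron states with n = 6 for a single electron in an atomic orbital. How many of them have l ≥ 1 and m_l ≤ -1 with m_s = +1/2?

The n = 6 shell has l = 0 through 5; check each.
Per l-value: l=1 → 1; l=2 → 2; l=3 → 3; l=4 → 4; l=5 → 5.
Orbitals: 1 + 2 + 3 + 4 + 5 = 15. With m_s fixed to a single value there is one state per orbital, giving 15 states.

15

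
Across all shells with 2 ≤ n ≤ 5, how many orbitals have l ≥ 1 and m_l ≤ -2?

Go shell by shell, enumerating (l, m_l) with l ≥ 1 and m_l ≤ -2:
n=3 → 1; n=4 → 3; n=5 → 6.
Total orbitals: 1 + 3 + 6 = 10.

10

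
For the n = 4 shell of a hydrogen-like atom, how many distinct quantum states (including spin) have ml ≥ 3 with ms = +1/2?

With n = 4 the allowed l are 0, 1, …, 3.
The (l, ml) pairs meeting ml ≥ 3 give: l=3 → 1.
Orbitals: 1. With ms fixed to a single value there is one state per orbital, giving 1 state.

1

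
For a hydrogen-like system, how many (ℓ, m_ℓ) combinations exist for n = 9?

The n = 9 shell contains n² = 9² = 81 orbitals.

81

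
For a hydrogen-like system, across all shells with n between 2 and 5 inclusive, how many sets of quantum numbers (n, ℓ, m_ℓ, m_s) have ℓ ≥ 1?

Per-shell orbital counts meeting the constraint:
n=2 → 3; n=3 → 8; n=4 → 15; n=5 → 24.
Orbitals: 3 + 8 + 15 + 24 = 50. Including both spin states (m_s = ±1/2) gives 2 × 50 = 100 states.

100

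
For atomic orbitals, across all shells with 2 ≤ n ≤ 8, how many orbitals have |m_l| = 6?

6

Per-shell orbital counts meeting the constraint:
n=7 → 2; n=8 → 4.
Total orbitals: 2 + 4 = 6.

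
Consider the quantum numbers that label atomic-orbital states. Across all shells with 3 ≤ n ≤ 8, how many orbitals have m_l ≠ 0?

166

Work shell by shell — for each n, count the (l, m_l) pairs that satisfy m_l ≠ 0:
n=3 → 6; n=4 → 12; n=5 → 20; n=6 → 30; n=7 → 42; n=8 → 56.
Total orbitals: 6 + 12 + 20 + 30 + 42 + 56 = 166.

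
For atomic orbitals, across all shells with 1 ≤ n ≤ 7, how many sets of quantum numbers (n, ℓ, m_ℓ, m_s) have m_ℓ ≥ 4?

20

Work shell by shell — for each n, count the (ℓ, m_ℓ) pairs that satisfy m_ℓ ≥ 4:
n=5 → 1; n=6 → 3; n=7 → 6.
Orbitals: 1 + 3 + 6 = 10. Including both spin states (m_s = ±1/2) gives 2 × 10 = 20 states.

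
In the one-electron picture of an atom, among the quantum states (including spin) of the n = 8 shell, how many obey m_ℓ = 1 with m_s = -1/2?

Go through ℓ = 0, …, 7 (the values permitted for n = 8).
Per ℓ-value: ℓ=1 → 1; ℓ=2 → 1; ℓ=3 → 1; ℓ=4 → 1; ℓ=5 → 1; ℓ=6 → 1; ℓ=7 → 1.
Orbitals: 1 + 1 + 1 + 1 + 1 + 1 + 1 = 7. With m_s fixed to a single value there is one state per orbital, giving 7 states.

7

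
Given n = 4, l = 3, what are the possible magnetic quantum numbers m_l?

m_l takes every integer from −l to +l. With l = 3 that gives the 7 values -3, -2, -1, 0, 1, 2, 3.

-3, -2, -1, 0, 1, 2, 3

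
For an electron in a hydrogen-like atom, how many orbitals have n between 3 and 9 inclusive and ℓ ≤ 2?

Per-shell orbital counts meeting the constraint:
n=3 → 9; n=4 → 9; n=5 → 9; n=6 → 9; n=7 → 9; n=8 → 9; n=9 → 9.
Total orbitals: 9 + 9 + 9 + 9 + 9 + 9 + 9 = 63.

63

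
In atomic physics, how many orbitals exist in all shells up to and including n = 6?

91

Total orbitals = 1² + 2² + 3² + 4² + 5² + 6² = 91.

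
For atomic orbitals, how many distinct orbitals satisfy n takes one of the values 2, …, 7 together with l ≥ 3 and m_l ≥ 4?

Per-shell orbital counts meeting the constraint:
n=5 → 1; n=6 → 3; n=7 → 6.
Total orbitals: 1 + 3 + 6 = 10.

10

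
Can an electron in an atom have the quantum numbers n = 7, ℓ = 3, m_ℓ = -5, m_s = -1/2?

The magnetic quantum number must satisfy −ℓ ≤ m_ℓ ≤ ℓ. With ℓ = 3, m_ℓ can only be -3, -2, -1, 0, 1, 2, 3, so m_ℓ = -5 is forbidden.

Not allowed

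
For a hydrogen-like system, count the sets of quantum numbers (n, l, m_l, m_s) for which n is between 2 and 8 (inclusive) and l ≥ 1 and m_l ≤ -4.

Count contributing orbitals for each principal shell:
n=5 → 1; n=6 → 3; n=7 → 6; n=8 → 10.
Orbitals: 1 + 3 + 6 + 10 = 20. Including both spin states (m_s = ±1/2) gives 2 × 20 = 40 states.

40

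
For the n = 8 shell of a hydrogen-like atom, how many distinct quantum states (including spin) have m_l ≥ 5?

For n = 8, l ranges over 0 … 7.
Orbitals with m_l ≥ 5, by l: l=5 → 1; l=6 → 2; l=7 → 3.
Orbitals: 1 + 2 + 3 = 6. Each orbital carries two spin states, so 6 × 2 = 12 states.

12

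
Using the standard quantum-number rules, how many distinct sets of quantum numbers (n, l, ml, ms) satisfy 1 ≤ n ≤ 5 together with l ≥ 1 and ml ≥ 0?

For each n in the range, tally the orbitals obeying l ≥ 1 and ml ≥ 0:
n=2 → 2; n=3 → 5; n=4 → 9; n=5 → 14.
Orbitals: 2 + 5 + 9 + 14 = 30. Including both spin states (ms = ±1/2) gives 2 × 30 = 60 states.

60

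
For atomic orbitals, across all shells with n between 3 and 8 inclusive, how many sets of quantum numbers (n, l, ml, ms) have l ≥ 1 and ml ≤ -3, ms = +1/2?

Go shell by shell, enumerating (l, ml) with l ≥ 1 and ml ≤ -3:
n=4 → 1; n=5 → 3; n=6 → 6; n=7 → 10; n=8 → 15.
Orbitals: 1 + 3 + 6 + 10 + 15 = 35. With ms fixed to +1/2 there is one state per orbital, so 35 states.

35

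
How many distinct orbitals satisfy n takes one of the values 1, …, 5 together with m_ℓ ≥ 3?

4

Work shell by shell — for each n, count the (ℓ, m_ℓ) pairs that satisfy m_ℓ ≥ 3:
n=4 → 1; n=5 → 3.
Total orbitals: 1 + 3 = 4.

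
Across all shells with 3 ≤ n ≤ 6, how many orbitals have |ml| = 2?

Per-shell orbital counts meeting the constraint:
n=3 → 2; n=4 → 4; n=5 → 6; n=6 → 8.
Total orbitals: 2 + 4 + 6 + 8 = 20.

20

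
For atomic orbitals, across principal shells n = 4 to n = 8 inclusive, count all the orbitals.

190

Shell n has n² orbitals: 4²=16 + 5²=25 + 6²=36 + 7²=49 + 8²=64 = 190 orbitals.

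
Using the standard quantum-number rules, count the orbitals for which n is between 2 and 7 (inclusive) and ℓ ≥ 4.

Per-shell orbital counts meeting the constraint:
n=5 → 9; n=6 → 20; n=7 → 33.
Total orbitals: 9 + 20 + 33 = 62.

62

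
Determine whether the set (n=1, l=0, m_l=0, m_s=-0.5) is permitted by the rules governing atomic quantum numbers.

Valid

n = 1 is a positive integer. l = 0 satisfies 0 ≤ l ≤ n−1 = 0. m_l = 0 lies in the range −l … +l (here 0). m_s = -1/2 is one of ±1/2.
All four constraints are satisfied.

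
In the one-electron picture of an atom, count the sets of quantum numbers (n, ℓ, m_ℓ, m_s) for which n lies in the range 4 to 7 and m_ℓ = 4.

12

For each n in the range, tally the orbitals obeying m_ℓ = 4:
n=5 → 1; n=6 → 2; n=7 → 3.
Orbitals: 1 + 2 + 3 = 6. Including both spin states (m_s = ±1/2) gives 2 × 6 = 12 states.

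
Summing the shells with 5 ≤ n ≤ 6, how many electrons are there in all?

Shell n has n² orbitals: 5²=25 + 6²=36 = 61 orbitals.
Two spin states per orbital: 2 × 61 = 122 electrons.

122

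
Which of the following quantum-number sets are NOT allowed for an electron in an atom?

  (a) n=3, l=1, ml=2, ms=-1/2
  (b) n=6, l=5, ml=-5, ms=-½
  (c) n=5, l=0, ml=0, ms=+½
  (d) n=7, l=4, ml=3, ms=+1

(a) and (d)

(a) has |ml| = 2 > l = 1, violating −l ≤ ml ≤ l.
(d) has ms = +1, but an electron's spin must be ±1/2.
The remaining sets (b), (c) satisfy all four rules.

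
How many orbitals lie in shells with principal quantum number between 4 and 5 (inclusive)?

Shell n has n² orbitals: 4²=16 + 5²=25 = 41 orbitals.

41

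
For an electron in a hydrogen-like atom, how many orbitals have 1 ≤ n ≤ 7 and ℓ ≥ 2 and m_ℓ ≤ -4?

Go shell by shell, enumerating (ℓ, m_ℓ) with ℓ ≥ 2 and m_ℓ ≤ -4:
n=5 → 1; n=6 → 3; n=7 → 6.
Total orbitals: 1 + 3 + 6 = 10.

10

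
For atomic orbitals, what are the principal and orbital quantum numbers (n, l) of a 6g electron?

n = 6, l = 4

The leading integer gives n = 6; the letter 'g' means l = 4.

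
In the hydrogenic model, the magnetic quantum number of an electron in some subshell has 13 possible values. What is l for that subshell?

m_l ranges over 2l+1 integers, so 2l+1 = 13 ⇒ l = 6.

l = 6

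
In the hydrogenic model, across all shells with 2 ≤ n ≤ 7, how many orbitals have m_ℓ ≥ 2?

35

Treat each shell separately and count matching orbitals:
n=3 → 1; n=4 → 3; n=5 → 6; n=6 → 10; n=7 → 15.
Total orbitals: 1 + 3 + 6 + 10 + 15 = 35.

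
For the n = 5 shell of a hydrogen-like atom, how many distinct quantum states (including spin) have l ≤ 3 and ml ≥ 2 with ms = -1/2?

The n = 5 shell has l = 0 through 4; check each.
Per l-value: l=2 → 1; l=3 → 2.
Orbitals: 1 + 2 = 3. With ms fixed to a single value there is one state per orbital, giving 3 states.

3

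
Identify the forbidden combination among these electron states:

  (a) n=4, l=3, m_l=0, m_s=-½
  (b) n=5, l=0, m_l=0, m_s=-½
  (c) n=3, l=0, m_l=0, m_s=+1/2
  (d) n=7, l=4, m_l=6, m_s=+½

(d)

(d) has |m_l| = 6 > l = 4, violating −l ≤ m_l ≤ l.
The remaining sets (a), (b), (c) satisfy all four rules.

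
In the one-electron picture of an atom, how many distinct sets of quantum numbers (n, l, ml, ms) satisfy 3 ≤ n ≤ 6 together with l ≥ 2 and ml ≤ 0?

80

Count contributing orbitals for each principal shell:
n=3 → 3; n=4 → 7; n=5 → 12; n=6 → 18.
Orbitals: 3 + 7 + 12 + 18 = 40. Including both spin states (ms = ±1/2) gives 2 × 40 = 80 states.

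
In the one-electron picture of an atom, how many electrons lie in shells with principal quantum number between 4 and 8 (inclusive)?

380

Shell n has n² orbitals: 4²=16 + 5²=25 + 6²=36 + 7²=49 + 8²=64 = 190 orbitals.
Two spin states per orbital: 2 × 190 = 380 electrons.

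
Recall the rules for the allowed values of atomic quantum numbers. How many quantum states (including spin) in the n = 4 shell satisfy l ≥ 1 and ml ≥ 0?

18

Go through l = 0, …, 3 (the values permitted for n = 4).
Per l-value: l=1 → 2; l=2 → 3; l=3 → 4.
Orbitals: 2 + 3 + 4 = 9. Each orbital carries two spin states, so 9 × 2 = 18 states.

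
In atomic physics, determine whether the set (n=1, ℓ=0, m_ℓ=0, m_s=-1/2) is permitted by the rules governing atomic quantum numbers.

n = 1 is a positive integer. ℓ = 0 satisfies 0 ≤ ℓ ≤ n−1 = 0. m_ℓ = 0 lies in the range −ℓ … +ℓ (here 0). m_s = -1/2 is one of ±1/2.
All four constraints are satisfied.

Yes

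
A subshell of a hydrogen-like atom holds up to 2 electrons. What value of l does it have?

2(2l+1) = 2 ⇒ 2l+1 = 1 ⇒ l = 0.

l = 0 (s)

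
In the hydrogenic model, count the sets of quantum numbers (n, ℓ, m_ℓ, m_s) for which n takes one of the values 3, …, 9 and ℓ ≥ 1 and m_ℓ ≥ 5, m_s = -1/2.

20

Count contributing orbitals for each principal shell:
n=6 → 1; n=7 → 3; n=8 → 6; n=9 → 10.
Orbitals: 1 + 3 + 6 + 10 = 20. With m_s fixed to -1/2 there is one state per orbital, so 20 states.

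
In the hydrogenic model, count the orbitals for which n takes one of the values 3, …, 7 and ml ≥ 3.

20

For each n in the range, tally the orbitals obeying ml ≥ 3:
n=4 → 1; n=5 → 3; n=6 → 6; n=7 → 10.
Total orbitals: 1 + 3 + 6 + 10 = 20.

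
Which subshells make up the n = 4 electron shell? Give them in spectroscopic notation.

4s, 4p, 4d, 4f

For n = 4, l runs from 0 to 3. In spectroscopic notation l = 0,1,2,… ↔ s,p,d,f,g,h,i, so the subshells are 4s, 4p, 4d, 4f.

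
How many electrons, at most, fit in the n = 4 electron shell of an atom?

32

A shell holds 2n² electrons: 2 × 4² = 2 × 16 = 32.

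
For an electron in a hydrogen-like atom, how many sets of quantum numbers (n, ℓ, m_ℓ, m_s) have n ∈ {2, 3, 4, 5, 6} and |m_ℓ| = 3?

Per-shell orbital counts meeting the constraint:
n=4 → 2; n=5 → 4; n=6 → 6.
Orbitals: 2 + 4 + 6 = 12. Including both spin states (m_s = ±1/2) gives 2 × 12 = 24 states.

24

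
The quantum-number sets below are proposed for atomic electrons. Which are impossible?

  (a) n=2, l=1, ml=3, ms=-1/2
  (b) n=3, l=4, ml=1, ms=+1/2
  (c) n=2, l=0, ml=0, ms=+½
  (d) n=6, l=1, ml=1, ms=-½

(a) has |ml| = 3 > l = 1, violating −l ≤ ml ≤ l.
(b) has l = 4 ≥ n = 3, violating 0 ≤ l ≤ n−1.
The remaining sets (c), (d) satisfy all four rules.

(a) and (b)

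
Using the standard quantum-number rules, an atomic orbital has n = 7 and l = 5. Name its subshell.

l = 5 corresponds to the letter 'h', so the subshell is 7h.

7h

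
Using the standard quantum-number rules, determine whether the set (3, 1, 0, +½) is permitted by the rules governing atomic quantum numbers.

Yes

n = 3 is a positive integer. l = 1 satisfies 0 ≤ l ≤ n−1 = 2. m_l = 0 lies in the range −l … +l (here −1 … 1). m_s = +1/2 is one of ±1/2.
All four constraints are satisfied.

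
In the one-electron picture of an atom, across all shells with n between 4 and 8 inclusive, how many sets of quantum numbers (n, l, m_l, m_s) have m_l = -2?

40

Go shell by shell, enumerating (l, m_l) with m_l = -2:
n=4 → 2; n=5 → 3; n=6 → 4; n=7 → 5; n=8 → 6.
Orbitals: 2 + 3 + 4 + 5 + 6 = 20. Including both spin states (m_s = ±1/2) gives 2 × 20 = 40 states.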